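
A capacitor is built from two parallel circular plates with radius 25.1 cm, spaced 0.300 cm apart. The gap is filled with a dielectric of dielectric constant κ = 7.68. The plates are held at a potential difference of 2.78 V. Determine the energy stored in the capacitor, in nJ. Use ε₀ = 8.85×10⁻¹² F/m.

A = π(25.1 cm)² = 0.198 m².
C = κε₀A/d = 7.68 × 8.85×10⁻¹² × 0.198 / 3.00×10⁻³ = 4.48×10⁻⁹ F.
U = ½CV² = ½ × 4.48×10⁻⁹ × (2.78)² = 1.73×10⁻⁸ J.

17.3 nJ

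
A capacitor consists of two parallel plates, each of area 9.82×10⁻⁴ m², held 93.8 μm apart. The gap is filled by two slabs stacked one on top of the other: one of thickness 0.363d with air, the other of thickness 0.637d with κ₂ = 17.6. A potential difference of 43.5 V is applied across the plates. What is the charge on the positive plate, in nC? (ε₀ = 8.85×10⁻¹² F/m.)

Stacked slabs ⇒ two capacitors in series, each with the full plate area.
C₁ = κ₁ε₀A/d₁ = 1.00 × 8.85×10⁻¹² × 9.82×10⁻⁴ / 3.40×10⁻⁵ = 2.55×10⁻¹⁰ F.
C₂ = κ₂ε₀A/d₂ = 17.6 × 8.85×10⁻¹² × 9.82×10⁻⁴ / 5.98×10⁻⁵ = 2.56×10⁻⁹ F.
C = (1/C₁ + 1/C₂)⁻¹ = 2.32×10⁻¹⁰ F.
Q = CV = 2.32×10⁻¹⁰ × 43.5 = 1.01×10⁻⁸ C.

Q ≈ 10.1 nC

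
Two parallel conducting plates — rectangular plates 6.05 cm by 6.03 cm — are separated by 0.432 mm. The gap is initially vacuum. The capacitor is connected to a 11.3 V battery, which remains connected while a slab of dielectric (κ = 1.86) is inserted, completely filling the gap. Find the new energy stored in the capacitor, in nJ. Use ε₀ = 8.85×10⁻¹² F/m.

A = 6.05 × 6.03 cm² = 3.65×10⁻³ m².
Initially C₁ = ε₀A/d = 8.85×10⁻¹² × 3.65×10⁻³ / 4.32×10⁻⁴ = 7.47×10⁻¹¹ F.
U₁ = 4.77×10⁻⁹ J.
Battery connected ⇒ V is held fixed. C₂ = 1.86 C₁ and U = ½CV², so U₂/U₁ = C₂/C₁ = 1.86.
U₂ = 1.86 × 4.77×10⁻⁹ = 8.88×10⁻⁹ J.

8.88 nJ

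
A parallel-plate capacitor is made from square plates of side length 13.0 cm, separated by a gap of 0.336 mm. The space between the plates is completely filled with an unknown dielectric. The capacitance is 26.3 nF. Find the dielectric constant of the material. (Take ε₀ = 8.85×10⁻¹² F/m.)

κ ≈ 59.1

A = (13.0 cm)² = 1.69×10⁻² m².
κ = Cd/(ε₀A) = 2.63×10⁻⁸ × 3.36×10⁻⁴ / (8.85×10⁻¹² × 1.69×10⁻²) = 59.1.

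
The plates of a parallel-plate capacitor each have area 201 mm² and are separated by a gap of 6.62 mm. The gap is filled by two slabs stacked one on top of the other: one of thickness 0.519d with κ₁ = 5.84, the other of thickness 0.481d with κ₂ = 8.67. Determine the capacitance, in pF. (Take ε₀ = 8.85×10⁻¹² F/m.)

A = 201 mm² = 2.01×10⁻⁴ m².
Stacked slabs ⇒ two capacitors in series, each with the full plate area.
C₁ = κ₁ε₀A/d₁ = 5.84 × 8.85×10⁻¹² × 2.01×10⁻⁴ / 3.44×10⁻³ = 3.02×10⁻¹² F.
C₂ = κ₂ε₀A/d₂ = 8.67 × 8.85×10⁻¹² × 2.01×10⁻⁴ / 3.18×10⁻³ = 4.84×10⁻¹² F.
C = (1/C₁ + 1/C₂)⁻¹ = 1.86×10⁻¹² F.

C ≈ 1.86 pF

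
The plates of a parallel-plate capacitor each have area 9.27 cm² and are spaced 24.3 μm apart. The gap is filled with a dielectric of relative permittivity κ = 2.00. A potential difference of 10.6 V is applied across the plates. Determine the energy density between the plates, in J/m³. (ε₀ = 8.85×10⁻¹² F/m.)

1.68 J/m³

E = V/d = 10.6 / 2.43×10⁻⁵ = 4.36×10⁵ V/m.
u = ½κε₀E² = ½ × 2.00 × 8.85×10⁻¹² × (4.36×10⁵)² = 1.68 J/m³.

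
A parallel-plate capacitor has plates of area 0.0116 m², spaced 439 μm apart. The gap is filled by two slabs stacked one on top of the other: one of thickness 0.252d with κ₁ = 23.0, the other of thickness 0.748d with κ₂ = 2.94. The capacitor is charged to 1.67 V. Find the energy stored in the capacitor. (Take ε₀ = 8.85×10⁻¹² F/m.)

U ≈ 1.23 nJ

Stacked slabs ⇒ two capacitors in series, each with the full plate area.
C₁ = κ₁ε₀A/d₁ = 23.0 × 8.85×10⁻¹² × 1.16×10⁻² / 1.11×10⁻⁴ = 2.13×10⁻⁸ F.
C₂ = κ₂ε₀A/d₂ = 2.94 × 8.85×10⁻¹² × 1.16×10⁻² / 3.28×10⁻⁴ = 9.19×10⁻¹⁰ F.
C = (1/C₁ + 1/C₂)⁻¹ = 8.81×10⁻¹⁰ F.
U = ½CV² = ½ × 8.81×10⁻¹⁰ × (1.67)² = 1.23×10⁻⁹ J.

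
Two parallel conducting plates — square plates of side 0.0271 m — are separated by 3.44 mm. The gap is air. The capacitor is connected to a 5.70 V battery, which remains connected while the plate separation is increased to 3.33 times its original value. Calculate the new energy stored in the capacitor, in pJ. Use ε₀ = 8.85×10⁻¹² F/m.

U ≈ 9.22 pJ

A = (0.0271 m)² = 7.34×10⁻⁴ m².
Initially C₁ = ε₀A/d = 8.85×10⁻¹² × 7.34×10⁻⁴ / 3.44×10⁻³ = 1.89×10⁻¹² F.
U₁ = 3.07×10⁻¹¹ J.
Battery connected ⇒ V is held fixed. C₂ = 0.300 C₁ and U = ½CV², so U₂/U₁ = C₂/C₁ = 0.300.
U₂ = 0.300 × 3.07×10⁻¹¹ = 9.22×10⁻¹² J.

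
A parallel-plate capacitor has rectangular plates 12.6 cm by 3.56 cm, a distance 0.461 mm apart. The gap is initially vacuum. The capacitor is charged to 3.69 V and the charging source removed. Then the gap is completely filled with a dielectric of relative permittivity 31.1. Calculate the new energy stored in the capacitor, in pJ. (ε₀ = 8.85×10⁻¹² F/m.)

A = 12.6 × 3.56 cm² = 4.49×10⁻³ m².
Initially C₁ = ε₀A/d = 8.85×10⁻¹² × 4.49×10⁻³ / 4.61×10⁻⁴ = 8.61×10⁻¹¹ F.
U₁ = 5.86×10⁻¹⁰ J.
Isolated ⇒ Q is held fixed. C₂ = 31.1 C₁ and U = Q²/(2C), so U₂/U₁ = C₁/C₂ = 0.0322.
U₂ = 0.0322 × 5.86×10⁻¹⁰ = 1.89×10⁻¹¹ J.

U ≈ 18.9 pJ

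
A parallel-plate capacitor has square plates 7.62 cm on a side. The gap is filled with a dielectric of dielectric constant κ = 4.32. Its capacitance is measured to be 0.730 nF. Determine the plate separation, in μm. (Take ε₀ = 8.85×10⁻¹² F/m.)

304 μm

A = (7.62 cm)² = 5.81×10⁻³ m².
d = κε₀A/C = 4.32 × 8.85×10⁻¹² × 5.81×10⁻³ / 7.30×10⁻¹⁰ = 3.04×10⁻⁴ m.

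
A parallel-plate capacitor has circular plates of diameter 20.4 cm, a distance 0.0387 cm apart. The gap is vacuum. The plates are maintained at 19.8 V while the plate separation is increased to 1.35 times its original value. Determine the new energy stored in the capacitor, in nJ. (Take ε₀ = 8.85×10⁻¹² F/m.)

A = π(20.4/2 cm)² = 3.27×10⁻² m².
Initially C₁ = ε₀A/d = 8.85×10⁻¹² × 3.27×10⁻² / 3.87×10⁻⁴ = 7.47×10⁻¹⁰ F.
U₁ = 1.47×10⁻⁷ J.
Battery connected ⇒ V is held fixed. C₂ = 0.741 C₁ and U = ½CV², so U₂/U₁ = C₂/C₁ = 0.741.
U₂ = 0.741 × 1.47×10⁻⁷ = 1.09×10⁻⁷ J.

U ≈ 109 nJ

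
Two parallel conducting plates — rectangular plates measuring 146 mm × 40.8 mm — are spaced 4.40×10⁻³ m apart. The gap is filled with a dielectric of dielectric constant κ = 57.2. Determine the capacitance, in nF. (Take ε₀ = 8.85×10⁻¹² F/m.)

C ≈ 0.685 nF

A = 146 × 40.8 mm² = 5.96×10⁻³ m².
C = κε₀A/d = 57.2 × 8.85×10⁻¹² × 5.96×10⁻³ / 4.40×10⁻³ = 6.85×10⁻¹⁰ F.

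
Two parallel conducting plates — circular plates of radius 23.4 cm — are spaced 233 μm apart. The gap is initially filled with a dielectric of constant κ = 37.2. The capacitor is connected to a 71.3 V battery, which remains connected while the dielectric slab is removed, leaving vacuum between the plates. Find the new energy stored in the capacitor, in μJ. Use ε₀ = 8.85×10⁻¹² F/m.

16.6 μJ

A = π(23.4 cm)² = 0.172 m².
Initially C₁ = κε₀A/d = 37.2 × 8.85×10⁻¹² × 0.172 / 2.33×10⁻⁴ = 2.43×10⁻⁷ F.
U₁ = 6.18×10⁻⁴ J.
Battery connected ⇒ V is held fixed. C₂ = 0.0269 C₁ and U = ½CV², so U₂/U₁ = C₂/C₁ = 0.0269.
U₂ = 0.0269 × 6.18×10⁻⁴ = 1.66×10⁻⁵ J.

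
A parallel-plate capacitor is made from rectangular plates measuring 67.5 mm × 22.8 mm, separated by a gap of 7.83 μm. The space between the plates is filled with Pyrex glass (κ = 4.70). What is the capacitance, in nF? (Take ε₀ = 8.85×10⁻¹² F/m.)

A = 67.5 × 22.8 mm² = 1.54×10⁻³ m².
C = κε₀A/d = 4.70 × 8.85×10⁻¹² × 1.54×10⁻³ / 7.83×10⁻⁶ = 8.18×10⁻⁹ F.

8.18 nF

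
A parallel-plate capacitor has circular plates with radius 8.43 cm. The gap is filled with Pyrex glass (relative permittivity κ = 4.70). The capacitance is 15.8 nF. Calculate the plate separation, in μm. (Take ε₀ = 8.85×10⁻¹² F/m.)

58.8 μm

A = π(8.43 cm)² = 2.23×10⁻² m².
d = κε₀A/C = 4.70 × 8.85×10⁻¹² × 2.23×10⁻² / 1.58×10⁻⁸ = 5.88×10⁻⁵ m.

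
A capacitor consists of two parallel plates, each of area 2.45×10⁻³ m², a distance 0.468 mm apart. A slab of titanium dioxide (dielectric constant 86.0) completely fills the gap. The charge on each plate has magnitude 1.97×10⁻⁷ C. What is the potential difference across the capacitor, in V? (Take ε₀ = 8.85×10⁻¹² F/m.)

C = κε₀A/d = 86.0 × 8.85×10⁻¹² × 2.45×10⁻³ / 4.68×10⁻⁴ = 3.98×10⁻⁹ F.
V = Q/C = 1.97×10⁻⁷ / 3.98×10⁻⁹ = 49.4 V.

V ≈ 49.4 V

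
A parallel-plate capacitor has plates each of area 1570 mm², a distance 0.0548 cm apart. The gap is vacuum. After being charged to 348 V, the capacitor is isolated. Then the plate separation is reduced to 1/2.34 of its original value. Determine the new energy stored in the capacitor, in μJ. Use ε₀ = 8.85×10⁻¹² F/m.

0.656 μJ

A = 1570 mm² = 1.57×10⁻³ m².
Initially C₁ = ε₀A/d = 8.85×10⁻¹² × 1.57×10⁻³ / 5.48×10⁻⁴ = 2.54×10⁻¹¹ F.
U₁ = 1.54×10⁻⁶ J.
Isolated ⇒ Q is held fixed. C₂ = 2.34 C₁ and U = Q²/(2C), so U₂/U₁ = C₁/C₂ = 0.427.
U₂ = 0.427 × 1.54×10⁻⁶ = 6.56×10⁻⁷ J.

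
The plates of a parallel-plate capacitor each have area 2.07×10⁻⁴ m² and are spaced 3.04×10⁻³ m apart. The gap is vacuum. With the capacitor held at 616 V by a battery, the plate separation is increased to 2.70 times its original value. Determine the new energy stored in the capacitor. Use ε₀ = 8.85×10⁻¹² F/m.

42.3 nJ

Initially C₁ = ε₀A/d = 8.85×10⁻¹² × 2.07×10⁻⁴ / 3.04×10⁻³ = 6.03×10⁻¹³ F.
U₁ = 1.14×10⁻⁷ J.
Battery connected ⇒ V is held fixed. C₂ = 0.370 C₁ and U = ½CV², so U₂/U₁ = C₂/C₁ = 0.370.
U₂ = 0.370 × 1.14×10⁻⁷ = 4.23×10⁻⁸ J.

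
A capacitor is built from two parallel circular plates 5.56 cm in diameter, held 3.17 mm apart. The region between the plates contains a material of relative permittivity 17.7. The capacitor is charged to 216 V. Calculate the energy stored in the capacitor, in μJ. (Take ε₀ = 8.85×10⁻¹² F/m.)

2.80 μJ

A = π(5.56/2 cm)² = 2.43×10⁻³ m².
C = κε₀A/d = 17.7 × 8.85×10⁻¹² × 2.43×10⁻³ / 3.17×10⁻³ = 1.20×10⁻¹⁰ F.
U = ½CV² = ½ × 1.20×10⁻¹⁰ × (216)² = 2.80×10⁻⁶ J.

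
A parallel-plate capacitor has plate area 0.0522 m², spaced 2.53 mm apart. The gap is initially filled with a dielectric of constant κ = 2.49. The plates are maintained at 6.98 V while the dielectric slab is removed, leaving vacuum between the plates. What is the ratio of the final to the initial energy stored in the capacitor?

Battery connected ⇒ V is held fixed.
C₂ = 0.402 C₁ and U = ½CV², so U₂/U₁ = C₂/C₁ = 0.402.

U₂/U₁ ≈ 0.402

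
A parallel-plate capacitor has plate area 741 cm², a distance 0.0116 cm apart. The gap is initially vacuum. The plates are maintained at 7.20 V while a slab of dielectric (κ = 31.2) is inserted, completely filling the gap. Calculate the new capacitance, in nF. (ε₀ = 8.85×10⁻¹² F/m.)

A = 741 cm² = 7.41×10⁻² m².
Initially C₁ = ε₀A/d = 8.85×10⁻¹² × 7.41×10⁻² / 1.16×10⁻⁴ = 5.65×10⁻⁹ F.
C = κε₀A/d scales with κ, so C₂/C₁ = κ = 31.2.
C₂ = 31.2 × 5.65×10⁻⁹ = 1.76×10⁻⁷ F.

176 nF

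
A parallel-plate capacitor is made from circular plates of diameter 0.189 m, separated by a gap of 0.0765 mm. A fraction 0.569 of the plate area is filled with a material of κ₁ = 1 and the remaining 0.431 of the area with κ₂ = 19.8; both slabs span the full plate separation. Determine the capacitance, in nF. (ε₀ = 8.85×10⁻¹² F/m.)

A = π(0.189/2 m)² = 2.81×10⁻² m².
Side-by-side slabs ⇒ two capacitors in parallel, each spanning the full gap.
C₁ = κ₁ε₀A₁/d = 1.00 × 8.85×10⁻¹² × 1.60×10⁻² / 7.65×10⁻⁵ = 1.85×10⁻⁹ F.
C₂ = κ₂ε₀A₂/d = 19.8 × 8.85×10⁻¹² × 1.21×10⁻² / 7.65×10⁻⁵ = 2.77×10⁻⁸ F.
C = C₁ + C₂ = 2.95×10⁻⁸ F.

29.5 nF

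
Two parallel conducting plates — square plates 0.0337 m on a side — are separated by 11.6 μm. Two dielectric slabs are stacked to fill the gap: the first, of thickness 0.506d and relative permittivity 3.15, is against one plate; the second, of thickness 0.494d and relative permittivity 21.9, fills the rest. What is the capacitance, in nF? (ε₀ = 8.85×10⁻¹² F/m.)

A = (0.0337 m)² = 1.14×10⁻³ m².
Stacked slabs ⇒ two capacitors in series, each with the full plate area.
C₁ = κ₁ε₀A/d₁ = 3.15 × 8.85×10⁻¹² × 1.14×10⁻³ / 5.87×10⁻⁶ = 5.39×10⁻⁹ F.
C₂ = κ₂ε₀A/d₂ = 21.9 × 8.85×10⁻¹² × 1.14×10⁻³ / 5.73×10⁻⁶ = 3.84×10⁻⁸ F.
C = (1/C₁ + 1/C₂)⁻¹ = 4.73×10⁻⁹ F.

4.73 nF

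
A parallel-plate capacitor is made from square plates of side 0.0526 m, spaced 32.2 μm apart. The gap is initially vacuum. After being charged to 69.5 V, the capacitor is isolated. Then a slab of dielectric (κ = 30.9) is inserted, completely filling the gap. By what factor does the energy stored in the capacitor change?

Isolated ⇒ Q is held fixed.
C₂ = 30.9 C₁ and U = Q²/(2C), so U₂/U₁ = C₁/C₂ = 0.0324.

0.0324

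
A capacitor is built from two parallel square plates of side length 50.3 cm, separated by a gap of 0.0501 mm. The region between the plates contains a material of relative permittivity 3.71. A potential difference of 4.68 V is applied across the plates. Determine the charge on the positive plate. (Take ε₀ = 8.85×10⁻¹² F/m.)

Q ≈ 0.776 μC

A = (50.3 cm)² = 0.253 m².
C = κε₀A/d = 3.71 × 8.85×10⁻¹² × 0.253 / 5.01×10⁻⁵ = 1.66×10⁻⁷ F.
Q = CV = 1.66×10⁻⁷ × 4.68 = 7.76×10⁻⁷ C.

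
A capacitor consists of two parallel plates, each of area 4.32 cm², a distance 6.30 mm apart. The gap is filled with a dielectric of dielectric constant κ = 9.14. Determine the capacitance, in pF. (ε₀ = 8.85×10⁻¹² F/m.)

5.55 pF

A = 4.32 cm² = 4.32×10⁻⁴ m².
C = κε₀A/d = 9.14 × 8.85×10⁻¹² × 4.32×10⁻⁴ / 6.30×10⁻³ = 5.55×10⁻¹² F.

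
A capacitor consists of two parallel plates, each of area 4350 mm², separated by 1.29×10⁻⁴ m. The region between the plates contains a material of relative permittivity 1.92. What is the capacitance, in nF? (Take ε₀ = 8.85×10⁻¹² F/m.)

0.573 nF

A = 4350 mm² = 4.35×10⁻³ m².
C = κε₀A/d = 1.92 × 8.85×10⁻¹² × 4.35×10⁻³ / 1.29×10⁻⁴ = 5.73×10⁻¹⁰ F.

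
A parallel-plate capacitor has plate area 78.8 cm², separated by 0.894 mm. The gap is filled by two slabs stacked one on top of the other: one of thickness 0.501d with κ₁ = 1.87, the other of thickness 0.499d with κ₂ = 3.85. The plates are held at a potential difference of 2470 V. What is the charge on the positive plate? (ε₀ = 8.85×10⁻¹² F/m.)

A = 78.8 cm² = 7.88×10⁻³ m².
Stacked slabs ⇒ two capacitors in series, each with the full plate area.
C₁ = κ₁ε₀A/d₁ = 1.87 × 8.85×10⁻¹² × 7.88×10⁻³ / 4.48×10⁻⁴ = 2.91×10⁻¹⁰ F.
C₂ = κ₂ε₀A/d₂ = 3.85 × 8.85×10⁻¹² × 7.88×10⁻³ / 4.46×10⁻⁴ = 6.02×10⁻¹⁰ F.
C = (1/C₁ + 1/C₂)⁻¹ = 1.96×10⁻¹⁰ F.
Q = CV = 1.96×10⁻¹⁰ × 2470 = 4.85×10⁻⁷ C.

485 nC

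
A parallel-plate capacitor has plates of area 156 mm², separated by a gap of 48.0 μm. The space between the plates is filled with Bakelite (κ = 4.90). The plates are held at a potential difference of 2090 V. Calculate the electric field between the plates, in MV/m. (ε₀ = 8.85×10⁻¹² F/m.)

E = V/d = 2090 / 4.80×10⁻⁵ = 4.35×10⁷ V/m.

43.5 MV/m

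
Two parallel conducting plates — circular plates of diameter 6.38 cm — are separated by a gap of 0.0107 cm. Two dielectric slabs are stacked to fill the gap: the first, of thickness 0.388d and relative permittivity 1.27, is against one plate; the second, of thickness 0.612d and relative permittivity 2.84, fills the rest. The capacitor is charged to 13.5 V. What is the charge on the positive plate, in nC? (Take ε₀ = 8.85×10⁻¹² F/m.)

6.85 nC

A = π(6.38/2 cm)² = 3.20×10⁻³ m².
Stacked slabs ⇒ two capacitors in series, each with the full plate area.
C₁ = κ₁ε₀A/d₁ = 1.27 × 8.85×10⁻¹² × 3.20×10⁻³ / 4.15×10⁻⁵ = 8.65×10⁻¹⁰ F.
C₂ = κ₂ε₀A/d₂ = 2.84 × 8.85×10⁻¹² × 3.20×10⁻³ / 6.55×10⁻⁵ = 1.23×10⁻⁹ F.
C = (1/C₁ + 1/C₂)⁻¹ = 5.08×10⁻¹⁰ F.
Q = CV = 5.08×10⁻¹⁰ × 13.5 = 6.85×10⁻⁹ C.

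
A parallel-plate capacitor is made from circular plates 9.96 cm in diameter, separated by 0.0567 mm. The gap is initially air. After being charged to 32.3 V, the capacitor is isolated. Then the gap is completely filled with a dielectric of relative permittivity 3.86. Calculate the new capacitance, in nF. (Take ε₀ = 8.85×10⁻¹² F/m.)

A = π(9.96/2 cm)² = 7.79×10⁻³ m².
Initially C₁ = ε₀A/d = 8.85×10⁻¹² × 7.79×10⁻³ / 5.67×10⁻⁵ = 1.22×10⁻⁹ F.
C = κε₀A/d scales with κ, so C₂/C₁ = κ = 3.86.
C₂ = 3.86 × 1.22×10⁻⁹ = 4.69×10⁻⁹ F.

C ≈ 4.69 nF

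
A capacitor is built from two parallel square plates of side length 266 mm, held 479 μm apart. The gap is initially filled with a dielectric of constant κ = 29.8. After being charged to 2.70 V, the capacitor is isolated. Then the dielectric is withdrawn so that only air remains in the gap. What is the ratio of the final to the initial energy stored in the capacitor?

Isolated ⇒ Q is held fixed.
C₂ = 0.0336 C₁ and U = Q²/(2C), so U₂/U₁ = C₁/C₂ = 29.8.

29.8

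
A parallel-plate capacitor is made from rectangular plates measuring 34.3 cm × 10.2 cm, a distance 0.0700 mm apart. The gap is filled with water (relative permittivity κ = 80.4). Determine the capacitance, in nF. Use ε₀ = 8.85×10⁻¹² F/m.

C ≈ 356 nF

A = 34.3 × 10.2 cm² = 3.50×10⁻² m².
C = κε₀A/d = 80.4 × 8.85×10⁻¹² × 3.50×10⁻² / 7.00×10⁻⁵ = 3.56×10⁻⁷ F.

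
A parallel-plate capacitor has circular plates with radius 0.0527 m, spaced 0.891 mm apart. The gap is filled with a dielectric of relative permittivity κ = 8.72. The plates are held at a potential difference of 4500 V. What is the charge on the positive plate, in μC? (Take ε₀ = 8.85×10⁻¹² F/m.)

3.40 μC

A = π(0.0527 m)² = 8.73×10⁻³ m².
C = κε₀A/d = 8.72 × 8.85×10⁻¹² × 8.73×10⁻³ / 8.91×10⁻⁴ = 7.56×10⁻¹⁰ F.
Q = CV = 7.56×10⁻¹⁰ × 4500 = 3.40×10⁻⁶ C.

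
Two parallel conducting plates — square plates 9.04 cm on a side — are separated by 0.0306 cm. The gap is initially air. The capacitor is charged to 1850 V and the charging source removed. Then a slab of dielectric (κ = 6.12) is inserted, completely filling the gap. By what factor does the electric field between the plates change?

E₂/E₁ ≈ 0.163

Isolated ⇒ Q is held fixed.
V₂ = Q/C₂ = V₁/6.12; E = V/d, so E₂/E₁ = (V₂/V₁)(d₁/d₂) = 0.163.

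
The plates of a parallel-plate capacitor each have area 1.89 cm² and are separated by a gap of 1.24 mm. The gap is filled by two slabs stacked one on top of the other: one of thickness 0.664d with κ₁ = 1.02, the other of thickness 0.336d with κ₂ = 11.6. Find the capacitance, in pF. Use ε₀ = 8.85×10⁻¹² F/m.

A = 1.89 cm² = 1.89×10⁻⁴ m².
Stacked slabs ⇒ two capacitors in series, each with the full plate area.
C₁ = κ₁ε₀A/d₁ = 1.02 × 8.85×10⁻¹² × 1.89×10⁻⁴ / 8.23×10⁻⁴ = 2.07×10⁻¹² F.
C₂ = κ₂ε₀A/d₂ = 11.6 × 8.85×10⁻¹² × 1.89×10⁻⁴ / 4.17×10⁻⁴ = 4.66×10⁻¹¹ F.
C = (1/C₁ + 1/C₂)⁻¹ = 1.98×10⁻¹² F.

1.98 pF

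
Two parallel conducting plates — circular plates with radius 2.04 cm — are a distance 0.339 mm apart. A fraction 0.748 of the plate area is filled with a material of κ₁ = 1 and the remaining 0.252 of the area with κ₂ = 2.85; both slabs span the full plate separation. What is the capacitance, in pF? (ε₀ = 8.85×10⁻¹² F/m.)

A = π(2.04 cm)² = 1.31×10⁻³ m².
Side-by-side slabs ⇒ two capacitors in parallel, each spanning the full gap.
C₁ = κ₁ε₀A₁/d = 1.00 × 8.85×10⁻¹² × 9.78×10⁻⁴ / 3.39×10⁻⁴ = 2.55×10⁻¹¹ F.
C₂ = κ₂ε₀A₂/d = 2.85 × 8.85×10⁻¹² × 3.29×10⁻⁴ / 3.39×10⁻⁴ = 2.45×10⁻¹¹ F.
C = C₁ + C₂ = 5.00×10⁻¹¹ F.

C ≈ 50.0 pF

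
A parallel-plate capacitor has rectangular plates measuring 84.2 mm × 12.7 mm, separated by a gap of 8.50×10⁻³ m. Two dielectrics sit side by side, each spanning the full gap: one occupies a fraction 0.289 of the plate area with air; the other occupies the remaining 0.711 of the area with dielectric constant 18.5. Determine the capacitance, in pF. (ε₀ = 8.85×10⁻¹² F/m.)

A = 84.2 × 12.7 mm² = 1.07×10⁻³ m².
Side-by-side slabs ⇒ two capacitors in parallel, each spanning the full gap.
C₁ = κ₁ε₀A₁/d = 1.00 × 8.85×10⁻¹² × 3.09×10⁻⁴ / 8.50×10⁻³ = 3.22×10⁻¹³ F.
C₂ = κ₂ε₀A₂/d = 18.5 × 8.85×10⁻¹² × 7.60×10⁻⁴ / 8.50×10⁻³ = 1.46×10⁻¹¹ F.
C = C₁ + C₂ = 1.50×10⁻¹¹ F.

15.0 pF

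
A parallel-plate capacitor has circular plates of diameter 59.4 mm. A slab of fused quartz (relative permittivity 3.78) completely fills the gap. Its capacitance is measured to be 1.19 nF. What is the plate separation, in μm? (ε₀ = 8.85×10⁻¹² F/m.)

77.9 μm

A = π(59.4/2 mm)² = 2.77×10⁻³ m².
d = κε₀A/C = 3.78 × 8.85×10⁻¹² × 2.77×10⁻³ / 1.19×10⁻⁹ = 7.79×10⁻⁵ m.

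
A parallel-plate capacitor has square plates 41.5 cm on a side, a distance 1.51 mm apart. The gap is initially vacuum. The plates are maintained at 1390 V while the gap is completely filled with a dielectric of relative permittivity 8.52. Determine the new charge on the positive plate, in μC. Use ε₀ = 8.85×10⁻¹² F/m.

A = (41.5 cm)² = 0.172 m².
Initially C₁ = ε₀A/d = 8.85×10⁻¹² × 0.172 / 1.51×10⁻³ = 1.01×10⁻⁹ F.
Q₁ = 1.40×10⁻⁶ C.
Battery connected ⇒ V is held fixed. C₂ = 8.52 C₁ and Q = CV, so Q₂/Q₁ = C₂/C₁ = 8.52.
Q₂ = 8.52 × 1.40×10⁻⁶ = 1.20×10⁻⁵ C.

12.0 μC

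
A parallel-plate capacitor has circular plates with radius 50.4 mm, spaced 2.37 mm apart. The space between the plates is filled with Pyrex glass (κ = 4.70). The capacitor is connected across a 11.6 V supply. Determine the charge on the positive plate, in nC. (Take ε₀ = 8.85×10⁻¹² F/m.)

Q ≈ 1.62 nC

A = π(50.4 mm)² = 7.98×10⁻³ m².
C = κε₀A/d = 4.70 × 8.85×10⁻¹² × 7.98×10⁻³ / 2.37×10⁻³ = 1.40×10⁻¹⁰ F.
Q = CV = 1.40×10⁻¹⁰ × 11.6 = 1.62×10⁻⁹ C.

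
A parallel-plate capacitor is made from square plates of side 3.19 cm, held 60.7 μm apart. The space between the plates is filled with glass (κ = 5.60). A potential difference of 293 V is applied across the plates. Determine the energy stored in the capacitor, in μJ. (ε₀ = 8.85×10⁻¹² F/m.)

35.7 μJ

A = (3.19 cm)² = 1.02×10⁻³ m².
C = κε₀A/d = 5.60 × 8.85×10⁻¹² × 1.02×10⁻³ / 6.07×10⁻⁵ = 8.31×10⁻¹⁰ F.
U = ½CV² = ½ × 8.31×10⁻¹⁰ × (293)² = 3.57×10⁻⁵ J.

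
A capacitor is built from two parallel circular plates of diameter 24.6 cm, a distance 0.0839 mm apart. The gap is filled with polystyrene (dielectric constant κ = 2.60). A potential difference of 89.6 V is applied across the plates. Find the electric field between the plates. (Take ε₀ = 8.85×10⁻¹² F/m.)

E = V/d = 89.6 / 8.39×10⁻⁵ = 1.07×10⁶ V/m.

1.07 MV/m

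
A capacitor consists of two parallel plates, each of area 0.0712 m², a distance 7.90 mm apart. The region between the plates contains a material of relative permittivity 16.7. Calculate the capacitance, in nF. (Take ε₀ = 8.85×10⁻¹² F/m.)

C ≈ 1.33 nF

C = κε₀A/d = 16.7 × 8.85×10⁻¹² × 7.12×10⁻² / 7.90×10⁻³ = 1.33×10⁻⁹ F.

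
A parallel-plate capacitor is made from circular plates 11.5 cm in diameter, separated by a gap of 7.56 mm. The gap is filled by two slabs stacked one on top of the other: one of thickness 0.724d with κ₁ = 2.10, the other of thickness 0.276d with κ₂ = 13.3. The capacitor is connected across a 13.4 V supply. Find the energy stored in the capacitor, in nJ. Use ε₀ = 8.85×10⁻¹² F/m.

U ≈ 2.99 nJ

A = π(11.5/2 cm)² = 1.04×10⁻² m².
Stacked slabs ⇒ two capacitors in series, each with the full plate area.
C₁ = κ₁ε₀A/d₁ = 2.10 × 8.85×10⁻¹² × 1.04×10⁻² / 5.47×10⁻³ = 3.53×10⁻¹¹ F.
C₂ = κ₂ε₀A/d₂ = 13.3 × 8.85×10⁻¹² × 1.04×10⁻² / 2.09×10⁻³ = 5.86×10⁻¹⁰ F.
C = (1/C₁ + 1/C₂)⁻¹ = 3.33×10⁻¹¹ F.
U = ½CV² = ½ × 3.33×10⁻¹¹ × (13.4)² = 2.99×10⁻⁹ J.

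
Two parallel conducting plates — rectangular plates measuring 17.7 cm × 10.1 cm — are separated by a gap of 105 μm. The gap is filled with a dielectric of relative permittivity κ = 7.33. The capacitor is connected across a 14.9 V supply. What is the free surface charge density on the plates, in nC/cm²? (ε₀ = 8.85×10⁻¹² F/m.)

A = 17.7 × 10.1 cm² = 1.79×10⁻² m².
C = κε₀A/d = 7.33 × 8.85×10⁻¹² × 1.79×10⁻² / 1.05×10⁻⁴ = 1.10×10⁻⁸ F.
σ = Q/A = CV/A = 1.10×10⁻⁸ × 14.9 / 1.79×10⁻² = 9.21×10⁻⁶ C/m².

σ ≈ 0.921 nC/cm²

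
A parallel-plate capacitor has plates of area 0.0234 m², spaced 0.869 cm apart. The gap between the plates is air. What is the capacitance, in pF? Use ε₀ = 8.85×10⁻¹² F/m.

C ≈ 23.8 pF

C = ε₀A/d = 8.85×10⁻¹² × 2.34×10⁻² / 8.69×10⁻³ = 2.38×10⁻¹¹ F.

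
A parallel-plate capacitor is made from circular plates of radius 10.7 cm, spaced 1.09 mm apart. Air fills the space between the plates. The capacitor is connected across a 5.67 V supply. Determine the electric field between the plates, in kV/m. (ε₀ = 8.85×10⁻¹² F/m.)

E = V/d = 5.67 / 1.09×10⁻³ = 5.20×10³ V/m.

5.20 kV/m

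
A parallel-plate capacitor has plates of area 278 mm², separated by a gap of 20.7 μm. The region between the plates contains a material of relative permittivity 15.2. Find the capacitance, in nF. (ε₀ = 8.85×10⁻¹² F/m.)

A = 278 mm² = 2.78×10⁻⁴ m².
C = κε₀A/d = 15.2 × 8.85×10⁻¹² × 2.78×10⁻⁴ / 2.07×10⁻⁵ = 1.81×10⁻⁹ F.

C ≈ 1.81 nF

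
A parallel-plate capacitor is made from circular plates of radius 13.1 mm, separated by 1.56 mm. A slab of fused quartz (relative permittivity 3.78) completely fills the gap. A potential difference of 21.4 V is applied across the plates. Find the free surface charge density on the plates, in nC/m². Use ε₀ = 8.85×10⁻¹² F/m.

σ ≈ 459 nC/m²

A = π(13.1 mm)² = 5.39×10⁻⁴ m².
C = κε₀A/d = 3.78 × 8.85×10⁻¹² × 5.39×10⁻⁴ / 1.56×10⁻³ = 1.16×10⁻¹¹ F.
σ = Q/A = CV/A = 1.16×10⁻¹¹ × 21.4 / 5.39×10⁻⁴ = 4.59×10⁻⁷ C/m².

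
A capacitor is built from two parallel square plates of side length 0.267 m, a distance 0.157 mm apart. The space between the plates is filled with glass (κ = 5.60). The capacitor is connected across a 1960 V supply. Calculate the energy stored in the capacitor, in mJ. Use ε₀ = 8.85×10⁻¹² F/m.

A = (0.267 m)² = 7.13×10⁻² m².
C = κε₀A/d = 5.60 × 8.85×10⁻¹² × 7.13×10⁻² / 1.57×10⁻⁴ = 2.25×10⁻⁸ F.
U = ½CV² = ½ × 2.25×10⁻⁸ × (1960)² = 4.32×10⁻² J.

43.2 mJ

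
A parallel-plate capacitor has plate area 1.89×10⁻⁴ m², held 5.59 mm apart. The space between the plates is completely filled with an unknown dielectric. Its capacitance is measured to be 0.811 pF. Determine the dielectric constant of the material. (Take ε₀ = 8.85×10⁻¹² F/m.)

κ ≈ 2.71

κ = Cd/(ε₀A) = 8.11×10⁻¹³ × 5.59×10⁻³ / (8.85×10⁻¹² × 1.89×10⁻⁴) = 2.71.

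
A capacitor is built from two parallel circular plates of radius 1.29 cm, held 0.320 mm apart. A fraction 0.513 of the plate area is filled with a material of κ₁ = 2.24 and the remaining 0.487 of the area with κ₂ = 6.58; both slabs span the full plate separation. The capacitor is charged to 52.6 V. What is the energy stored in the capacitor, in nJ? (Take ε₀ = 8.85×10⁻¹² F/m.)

U ≈ 87.1 nJ

A = π(1.29 cm)² = 5.23×10⁻⁴ m².
Side-by-side slabs ⇒ two capacitors in parallel, each spanning the full gap.
C₁ = κ₁ε₀A₁/d = 2.24 × 8.85×10⁻¹² × 2.68×10⁻⁴ / 3.20×10⁻⁴ = 1.66×10⁻¹¹ F.
C₂ = κ₂ε₀A₂/d = 6.58 × 8.85×10⁻¹² × 2.55×10⁻⁴ / 3.20×10⁻⁴ = 4.63×10⁻¹¹ F.
C = C₁ + C₂ = 6.29×10⁻¹¹ F.
U = ½CV² = ½ × 6.29×10⁻¹¹ × (52.6)² = 8.71×10⁻⁸ J.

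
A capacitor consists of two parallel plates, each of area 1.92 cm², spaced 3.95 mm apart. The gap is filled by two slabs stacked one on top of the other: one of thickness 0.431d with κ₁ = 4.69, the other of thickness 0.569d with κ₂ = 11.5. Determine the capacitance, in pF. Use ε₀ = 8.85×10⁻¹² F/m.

A = 1.92 cm² = 1.92×10⁻⁴ m².
Stacked slabs ⇒ two capacitors in series, each with the full plate area.
C₁ = κ₁ε₀A/d₁ = 4.69 × 8.85×10⁻¹² × 1.92×10⁻⁴ / 1.70×10⁻³ = 4.68×10⁻¹² F.
C₂ = κ₂ε₀A/d₂ = 11.5 × 8.85×10⁻¹² × 1.92×10⁻⁴ / 2.25×10⁻³ = 8.69×10⁻¹² F.
C = (1/C₁ + 1/C₂)⁻¹ = 3.04×10⁻¹² F.

3.04 pF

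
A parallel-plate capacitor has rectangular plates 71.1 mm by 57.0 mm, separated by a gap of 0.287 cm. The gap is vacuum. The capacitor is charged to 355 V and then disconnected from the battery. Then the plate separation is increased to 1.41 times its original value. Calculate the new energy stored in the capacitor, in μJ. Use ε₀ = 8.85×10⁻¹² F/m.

U ≈ 1.11 μJ

A = 71.1 × 57.0 mm² = 4.05×10⁻³ m².
Initially C₁ = ε₀A/d = 8.85×10⁻¹² × 4.05×10⁻³ / 2.87×10⁻³ = 1.25×10⁻¹¹ F.
U₁ = 7.87×10⁻⁷ J.
Isolated ⇒ Q is held fixed. C₂ = 0.709 C₁ and U = Q²/(2C), so U₂/U₁ = C₁/C₂ = 1.41.
U₂ = 1.41 × 7.87×10⁻⁷ = 1.11×10⁻⁶ J.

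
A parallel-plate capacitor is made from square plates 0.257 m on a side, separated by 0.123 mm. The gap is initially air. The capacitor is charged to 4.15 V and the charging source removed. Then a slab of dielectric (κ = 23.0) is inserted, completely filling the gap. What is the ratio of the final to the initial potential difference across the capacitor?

V₂/V₁ ≈ 0.0435

Isolated ⇒ Q is held fixed.
C₂ = 23.0 C₁ and V = Q/C, so V₂/V₁ = C₁/C₂ = 0.0435.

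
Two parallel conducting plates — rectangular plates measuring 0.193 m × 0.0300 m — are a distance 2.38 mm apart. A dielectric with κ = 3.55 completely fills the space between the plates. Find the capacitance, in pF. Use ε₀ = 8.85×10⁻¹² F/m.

A = 0.193 × 0.0300 m² = 5.79×10⁻³ m².
C = κε₀A/d = 3.55 × 8.85×10⁻¹² × 5.79×10⁻³ / 2.38×10⁻³ = 7.64×10⁻¹¹ F.

C ≈ 76.4 pF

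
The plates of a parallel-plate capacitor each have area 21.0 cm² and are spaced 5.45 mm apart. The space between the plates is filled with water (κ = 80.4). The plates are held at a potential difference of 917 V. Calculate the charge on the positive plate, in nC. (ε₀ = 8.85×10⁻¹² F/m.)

251 nC

A = 21.0 cm² = 2.10×10⁻³ m².
C = κε₀A/d = 80.4 × 8.85×10⁻¹² × 2.10×10⁻³ / 5.45×10⁻³ = 2.74×10⁻¹⁰ F.
Q = CV = 2.74×10⁻¹⁰ × 917 = 2.51×10⁻⁷ C.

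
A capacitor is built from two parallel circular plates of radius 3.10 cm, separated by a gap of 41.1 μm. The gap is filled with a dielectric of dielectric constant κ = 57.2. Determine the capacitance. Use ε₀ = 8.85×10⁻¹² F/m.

C ≈ 37.2 nF

A = π(3.10 cm)² = 3.02×10⁻³ m².
C = κε₀A/d = 57.2 × 8.85×10⁻¹² × 3.02×10⁻³ / 4.11×10⁻⁵ = 3.72×10⁻⁸ F.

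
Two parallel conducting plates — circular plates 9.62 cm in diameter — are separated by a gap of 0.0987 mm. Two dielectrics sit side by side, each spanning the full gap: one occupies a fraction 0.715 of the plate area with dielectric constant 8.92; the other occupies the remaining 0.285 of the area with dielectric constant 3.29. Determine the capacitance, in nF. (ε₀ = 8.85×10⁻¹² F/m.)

A = π(9.62/2 cm)² = 7.27×10⁻³ m².
Side-by-side slabs ⇒ two capacitors in parallel, each spanning the full gap.
C₁ = κ₁ε₀A₁/d = 8.92 × 8.85×10⁻¹² × 5.20×10⁻³ / 9.87×10⁻⁵ = 4.16×10⁻⁹ F.
C₂ = κ₂ε₀A₂/d = 3.29 × 8.85×10⁻¹² × 2.07×10⁻³ / 9.87×10⁻⁵ = 6.11×10⁻¹⁰ F.
C = C₁ + C₂ = 4.77×10⁻⁹ F.

C ≈ 4.77 nF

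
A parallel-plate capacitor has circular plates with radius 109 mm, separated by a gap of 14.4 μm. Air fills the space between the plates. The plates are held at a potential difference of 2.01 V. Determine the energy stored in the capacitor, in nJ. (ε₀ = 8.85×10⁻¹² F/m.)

46.3 nJ

A = π(109 mm)² = 3.73×10⁻² m².
C = ε₀A/d = 8.85×10⁻¹² × 3.73×10⁻² / 1.44×10⁻⁵ = 2.29×10⁻⁸ F.
U = ½CV² = ½ × 2.29×10⁻⁸ × (2.01)² = 4.63×10⁻⁸ J.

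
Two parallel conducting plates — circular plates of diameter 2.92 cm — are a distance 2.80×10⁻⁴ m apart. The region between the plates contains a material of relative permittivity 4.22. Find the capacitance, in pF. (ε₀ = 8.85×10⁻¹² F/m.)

A = π(2.92/2 cm)² = 6.70×10⁻⁴ m².
C = κε₀A/d = 4.22 × 8.85×10⁻¹² × 6.70×10⁻⁴ / 2.80×10⁻⁴ = 8.93×10⁻¹¹ F.

C ≈ 89.3 pF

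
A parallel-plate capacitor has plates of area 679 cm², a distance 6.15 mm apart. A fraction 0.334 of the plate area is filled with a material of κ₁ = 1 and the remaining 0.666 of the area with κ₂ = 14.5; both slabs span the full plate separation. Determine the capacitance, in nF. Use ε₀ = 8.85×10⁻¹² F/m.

A = 679 cm² = 6.79×10⁻² m².
Side-by-side slabs ⇒ two capacitors in parallel, each spanning the full gap.
C₁ = κ₁ε₀A₁/d = 1.00 × 8.85×10⁻¹² × 2.27×10⁻² / 6.15×10⁻³ = 3.26×10⁻¹¹ F.
C₂ = κ₂ε₀A₂/d = 14.5 × 8.85×10⁻¹² × 4.52×10⁻² / 6.15×10⁻³ = 9.44×10⁻¹⁰ F.
C = C₁ + C₂ = 9.76×10⁻¹⁰ F.

C ≈ 0.976 nF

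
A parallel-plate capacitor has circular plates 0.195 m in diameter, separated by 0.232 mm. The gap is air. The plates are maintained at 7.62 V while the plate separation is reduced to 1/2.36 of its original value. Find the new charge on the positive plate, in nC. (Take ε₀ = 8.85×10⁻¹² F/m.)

20.5 nC

A = π(0.195/2 m)² = 2.99×10⁻² m².
Initially C₁ = ε₀A/d = 8.85×10⁻¹² × 2.99×10⁻² / 2.32×10⁻⁴ = 1.14×10⁻⁹ F.
Q₁ = 8.68×10⁻⁹ C.
Battery connected ⇒ V is held fixed. C₂ = 2.36 C₁ and Q = CV, so Q₂/Q₁ = C₂/C₁ = 2.36.
Q₂ = 2.36 × 8.68×10⁻⁹ = 2.05×10⁻⁸ C.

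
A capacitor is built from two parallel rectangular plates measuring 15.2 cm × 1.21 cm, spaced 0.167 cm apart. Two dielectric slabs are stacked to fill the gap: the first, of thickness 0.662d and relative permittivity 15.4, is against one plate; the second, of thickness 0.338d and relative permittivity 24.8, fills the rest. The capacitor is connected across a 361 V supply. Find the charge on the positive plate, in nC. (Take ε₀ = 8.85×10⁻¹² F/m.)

Q ≈ 62.1 nC

A = 15.2 × 1.21 cm² = 1.84×10⁻³ m².
Stacked slabs ⇒ two capacitors in series, each with the full plate area.
C₁ = κ₁ε₀A/d₁ = 15.4 × 8.85×10⁻¹² × 1.84×10⁻³ / 1.11×10⁻³ = 2.27×10⁻¹⁰ F.
C₂ = κ₂ε₀A/d₂ = 24.8 × 8.85×10⁻¹² × 1.84×10⁻³ / 5.64×10⁻⁴ = 7.15×10⁻¹⁰ F.
C = (1/C₁ + 1/C₂)⁻¹ = 1.72×10⁻¹⁰ F.
Q = CV = 1.72×10⁻¹⁰ × 361 = 6.21×10⁻⁸ C.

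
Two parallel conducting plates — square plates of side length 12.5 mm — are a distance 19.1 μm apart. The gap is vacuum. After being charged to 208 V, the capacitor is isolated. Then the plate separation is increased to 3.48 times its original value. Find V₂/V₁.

Isolated ⇒ Q is held fixed.
C₂ = 0.287 C₁ and V = Q/C, so V₂/V₁ = C₁/C₂ = 3.48.

V₂/V₁ ≈ 3.48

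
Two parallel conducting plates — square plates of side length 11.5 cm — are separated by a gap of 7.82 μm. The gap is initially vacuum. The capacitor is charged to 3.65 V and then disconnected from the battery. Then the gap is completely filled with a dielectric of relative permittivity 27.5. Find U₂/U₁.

0.0364

Isolated ⇒ Q is held fixed.
C₂ = 27.5 C₁ and U = Q²/(2C), so U₂/U₁ = C₁/C₂ = 0.0364.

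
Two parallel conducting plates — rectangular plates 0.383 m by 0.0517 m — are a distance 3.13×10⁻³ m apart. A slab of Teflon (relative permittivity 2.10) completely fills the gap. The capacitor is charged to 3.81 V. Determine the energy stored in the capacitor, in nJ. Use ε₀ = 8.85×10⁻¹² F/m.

A = 0.383 × 0.0517 m² = 1.98×10⁻² m².
C = κε₀A/d = 2.10 × 8.85×10⁻¹² × 1.98×10⁻² / 3.13×10⁻³ = 1.18×10⁻¹⁰ F.
U = ½CV² = ½ × 1.18×10⁻¹⁰ × (3.81)² = 8.53×10⁻¹⁰ J.

0.853 nJ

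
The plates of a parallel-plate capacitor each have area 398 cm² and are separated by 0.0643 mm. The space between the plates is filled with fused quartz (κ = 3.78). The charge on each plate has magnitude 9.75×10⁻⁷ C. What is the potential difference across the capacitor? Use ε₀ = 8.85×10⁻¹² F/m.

V ≈ 47.1 V

A = 398 cm² = 3.98×10⁻² m².
C = κε₀A/d = 3.78 × 8.85×10⁻¹² × 3.98×10⁻² / 6.43×10⁻⁵ = 2.07×10⁻⁸ F.
V = Q/C = 9.75×10⁻⁷ / 2.07×10⁻⁸ = 47.1 V.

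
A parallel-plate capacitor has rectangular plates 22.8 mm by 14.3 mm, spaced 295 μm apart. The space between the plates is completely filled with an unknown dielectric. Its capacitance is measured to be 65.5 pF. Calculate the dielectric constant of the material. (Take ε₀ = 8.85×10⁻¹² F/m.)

κ ≈ 6.70

A = 22.8 × 14.3 mm² = 3.26×10⁻⁴ m².
κ = Cd/(ε₀A) = 6.55×10⁻¹¹ × 2.95×10⁻⁴ / (8.85×10⁻¹² × 3.26×10⁻⁴) = 6.70.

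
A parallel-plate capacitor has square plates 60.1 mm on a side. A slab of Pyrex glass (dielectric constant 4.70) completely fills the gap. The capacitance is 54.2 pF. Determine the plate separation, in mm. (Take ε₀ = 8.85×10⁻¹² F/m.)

A = (60.1 mm)² = 3.61×10⁻³ m².
d = κε₀A/C = 4.70 × 8.85×10⁻¹² × 3.61×10⁻³ / 5.42×10⁻¹¹ = 2.77×10⁻³ m.

d ≈ 2.77 mm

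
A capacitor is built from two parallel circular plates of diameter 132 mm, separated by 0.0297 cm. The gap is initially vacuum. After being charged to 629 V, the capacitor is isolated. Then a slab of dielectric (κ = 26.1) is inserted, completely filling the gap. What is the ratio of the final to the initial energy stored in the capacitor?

U₂/U₁ ≈ 0.0383

Isolated ⇒ Q is held fixed.
C₂ = 26.1 C₁ and U = Q²/(2C), so U₂/U₁ = C₁/C₂ = 0.0383.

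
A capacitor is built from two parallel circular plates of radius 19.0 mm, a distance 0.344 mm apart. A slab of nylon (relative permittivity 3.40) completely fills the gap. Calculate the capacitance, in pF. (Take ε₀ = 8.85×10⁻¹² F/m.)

C ≈ 99.2 pF

A = π(19.0 mm)² = 1.13×10⁻³ m².
C = κε₀A/d = 3.40 × 8.85×10⁻¹² × 1.13×10⁻³ / 3.44×10⁻⁴ = 9.92×10⁻¹¹ F.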